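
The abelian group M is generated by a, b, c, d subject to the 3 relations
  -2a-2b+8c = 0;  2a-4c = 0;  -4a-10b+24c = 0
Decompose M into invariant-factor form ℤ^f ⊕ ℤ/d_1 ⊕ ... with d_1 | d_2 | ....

rank_ℚ(R)=3; free=4−3=1
SNF(R) diag = [2, 2, 4] → torsion [2, 2, 4]

Answer: M ≅ ℤ^1 ⊕ ℤ/2 ⊕ ℤ/2 ⊕ ℤ/4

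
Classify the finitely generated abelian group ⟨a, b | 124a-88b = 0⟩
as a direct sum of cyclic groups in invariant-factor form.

rank_ℚ(R)=1; free=2−1=1
SNF(R) diag = [4] → torsion [4]

Answer: M ≅ ℤ^1 ⊕ ℤ/4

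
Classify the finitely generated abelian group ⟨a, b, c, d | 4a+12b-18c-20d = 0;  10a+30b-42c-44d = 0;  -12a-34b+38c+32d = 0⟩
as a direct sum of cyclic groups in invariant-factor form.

rank_ℚ(R)=3; free=4−3=1
SNF(R) diag = [2, 2, 6] → torsion [2, 2, 6]

Answer: M ≅ ℤ^1 ⊕ ℤ/2 ⊕ ℤ/2 ⊕ ℤ/6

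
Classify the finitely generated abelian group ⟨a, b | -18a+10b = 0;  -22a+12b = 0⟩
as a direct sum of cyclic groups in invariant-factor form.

Answer: M ≅ ℤ/2 ⊕ ℤ/2

Derivation:
rank_ℚ(R)=2; free=2−2=0
SNF(R) diag = [2, 2] → torsion [2, 2]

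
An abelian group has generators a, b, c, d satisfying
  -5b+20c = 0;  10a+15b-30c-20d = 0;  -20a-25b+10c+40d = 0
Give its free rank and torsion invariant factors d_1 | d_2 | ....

rank_ℚ(R)=3; free=4−3=1
SNF(R) diag = [5, 10, 30] → torsion [5, 10, 30]

Answer: M ≅ ℤ^1 ⊕ ℤ/5 ⊕ ℤ/10 ⊕ ℤ/30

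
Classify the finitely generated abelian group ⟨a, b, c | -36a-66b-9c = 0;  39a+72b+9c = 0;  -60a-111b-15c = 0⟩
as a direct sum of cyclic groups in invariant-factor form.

rank_ℚ(R)=3; free=3−3=0
SNF(R) diag = [3, 3, 3] → torsion [3, 3, 3]

Answer: M ≅ ℤ/3 ⊕ ℤ/3 ⊕ ℤ/3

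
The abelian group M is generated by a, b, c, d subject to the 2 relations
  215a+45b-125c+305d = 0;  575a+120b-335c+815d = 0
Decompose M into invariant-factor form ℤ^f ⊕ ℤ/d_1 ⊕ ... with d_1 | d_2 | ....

Answer: M ≅ ℤ^2 ⊕ ℤ/5 ⊕ ℤ/15

Derivation:
rank_ℚ(R)=2; free=4−2=2
SNF(R) diag = [5, 15] → torsion [5, 15]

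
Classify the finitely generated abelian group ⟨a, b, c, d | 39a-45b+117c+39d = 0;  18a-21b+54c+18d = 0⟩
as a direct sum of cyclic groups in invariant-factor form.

rank_ℚ(R)=2; free=4−2=2
SNF(R) diag = [3, 3] → torsion [3, 3]

Answer: M ≅ ℤ^2 ⊕ ℤ/3 ⊕ ℤ/3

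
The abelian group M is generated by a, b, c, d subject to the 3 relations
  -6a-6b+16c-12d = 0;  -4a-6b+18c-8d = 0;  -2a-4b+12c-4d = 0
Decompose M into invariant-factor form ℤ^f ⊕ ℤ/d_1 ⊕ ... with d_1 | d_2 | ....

rank_ℚ(R)=3; free=4−3=1
SNF(R) diag = [2, 2, 2] → torsion [2, 2, 2]

Answer: M ≅ ℤ^1 ⊕ ℤ/2 ⊕ ℤ/2 ⊕ ℤ/2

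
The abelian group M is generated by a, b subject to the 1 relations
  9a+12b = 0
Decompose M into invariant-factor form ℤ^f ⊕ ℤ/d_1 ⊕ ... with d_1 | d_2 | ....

rank_ℚ(R)=1; free=2−1=1
SNF(R) diag = [3] → torsion [3]

Answer: M ≅ ℤ^1 ⊕ ℤ/3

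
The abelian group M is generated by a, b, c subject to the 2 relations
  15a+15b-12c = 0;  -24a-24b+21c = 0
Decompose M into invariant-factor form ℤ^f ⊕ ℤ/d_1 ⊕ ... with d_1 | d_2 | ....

rank_ℚ(R)=2; free=3−2=1
SNF(R) diag = [3, 9] → torsion [3, 9]

Answer: M ≅ ℤ^1 ⊕ ℤ/3 ⊕ ℤ/9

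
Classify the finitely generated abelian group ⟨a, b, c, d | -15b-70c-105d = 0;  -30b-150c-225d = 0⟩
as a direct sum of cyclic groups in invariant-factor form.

Answer: M ≅ ℤ^2 ⊕ ℤ/5 ⊕ ℤ/15

Derivation:
rank_ℚ(R)=2; free=4−2=2
SNF(R) diag = [5, 15] → torsion [5, 15]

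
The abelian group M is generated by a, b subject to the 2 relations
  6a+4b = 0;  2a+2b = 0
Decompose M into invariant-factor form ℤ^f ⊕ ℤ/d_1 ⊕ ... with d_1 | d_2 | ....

rank_ℚ(R)=2; free=2−2=0
SNF(R) diag = [2, 2] → torsion [2, 2]

Answer: M ≅ ℤ/2 ⊕ ℤ/2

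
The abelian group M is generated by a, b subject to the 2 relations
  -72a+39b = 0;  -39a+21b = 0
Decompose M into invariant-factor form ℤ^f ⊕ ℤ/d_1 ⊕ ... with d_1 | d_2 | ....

Answer: M ≅ ℤ/3 ⊕ ℤ/3

Derivation:
rank_ℚ(R)=2; free=2−2=0
SNF(R) diag = [3, 3] → torsion [3, 3]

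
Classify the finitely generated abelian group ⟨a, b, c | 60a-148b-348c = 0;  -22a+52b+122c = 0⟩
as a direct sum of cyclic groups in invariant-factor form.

Answer: M ≅ ℤ^1 ⊕ ℤ/2 ⊕ ℤ/4

Derivation:
rank_ℚ(R)=2; free=3−2=1
SNF(R) diag = [2, 4] → torsion [2, 4]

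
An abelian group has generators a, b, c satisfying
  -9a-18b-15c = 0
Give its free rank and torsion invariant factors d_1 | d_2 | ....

Answer: M ≅ ℤ^2 ⊕ ℤ/3

Derivation:
rank_ℚ(R)=1; free=3−1=2
SNF(R) diag = [3] → torsion [3]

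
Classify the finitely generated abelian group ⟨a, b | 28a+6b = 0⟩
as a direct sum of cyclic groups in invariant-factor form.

rank_ℚ(R)=1; free=2−1=1
SNF(R) diag = [2] → torsion [2]

Answer: M ≅ ℤ^1 ⊕ ℤ/2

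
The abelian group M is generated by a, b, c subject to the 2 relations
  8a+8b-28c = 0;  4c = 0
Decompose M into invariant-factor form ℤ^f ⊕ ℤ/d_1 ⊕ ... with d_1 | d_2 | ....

rank_ℚ(R)=2; free=3−2=1
SNF(R) diag = [4, 8] → torsion [4, 8]

Answer: M ≅ ℤ^1 ⊕ ℤ/4 ⊕ ℤ/8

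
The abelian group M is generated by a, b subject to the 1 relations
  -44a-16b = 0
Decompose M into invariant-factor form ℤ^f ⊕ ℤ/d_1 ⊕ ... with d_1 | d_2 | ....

rank_ℚ(R)=1; free=2−1=1
SNF(R) diag = [4] → torsion [4]

Answer: M ≅ ℤ^1 ⊕ ℤ/4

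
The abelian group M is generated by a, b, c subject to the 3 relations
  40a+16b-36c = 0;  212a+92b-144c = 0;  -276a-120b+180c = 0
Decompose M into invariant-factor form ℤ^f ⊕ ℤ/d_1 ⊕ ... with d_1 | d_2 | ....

Answer: M ≅ ℤ/4 ⊕ ℤ/12 ⊕ ℤ/36

Derivation:
rank_ℚ(R)=3; free=3−3=0
SNF(R) diag = [4, 12, 36] → torsion [4, 12, 36]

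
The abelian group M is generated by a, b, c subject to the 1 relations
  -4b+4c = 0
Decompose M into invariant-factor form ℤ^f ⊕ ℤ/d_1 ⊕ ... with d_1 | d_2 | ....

Answer: M ≅ ℤ^2 ⊕ ℤ/4

Derivation:
rank_ℚ(R)=1; free=3−1=2
SNF(R) diag = [4] → torsion [4]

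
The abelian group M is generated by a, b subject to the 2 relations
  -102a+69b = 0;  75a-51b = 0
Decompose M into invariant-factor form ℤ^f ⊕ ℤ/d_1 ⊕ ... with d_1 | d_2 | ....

Answer: M ≅ ℤ/3 ⊕ ℤ/9

Derivation:
rank_ℚ(R)=2; free=2−2=0
SNF(R) diag = [3, 9] → torsion [3, 9]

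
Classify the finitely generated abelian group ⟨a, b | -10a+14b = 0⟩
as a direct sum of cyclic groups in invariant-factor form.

rank_ℚ(R)=1; free=2−1=1
SNF(R) diag = [2] → torsion [2]

Answer: M ≅ ℤ^1 ⊕ ℤ/2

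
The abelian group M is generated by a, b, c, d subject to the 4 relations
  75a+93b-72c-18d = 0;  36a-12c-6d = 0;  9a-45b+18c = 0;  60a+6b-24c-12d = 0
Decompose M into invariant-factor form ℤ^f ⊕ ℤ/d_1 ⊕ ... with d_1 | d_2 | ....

rank_ℚ(R)=4; free=4−4=0
SNF(R) diag = [3, 6, 18, 18] → torsion [3, 6, 18, 18]

Answer: M ≅ ℤ/3 ⊕ ℤ/6 ⊕ ℤ/18 ⊕ ℤ/18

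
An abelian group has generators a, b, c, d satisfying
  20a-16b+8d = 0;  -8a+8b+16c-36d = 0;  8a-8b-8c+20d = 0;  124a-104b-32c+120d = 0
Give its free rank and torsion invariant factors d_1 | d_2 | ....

Answer: M ≅ ℤ/4 ⊕ ℤ/4 ⊕ ℤ/8 ⊕ ℤ/8

Derivation:
rank_ℚ(R)=4; free=4−4=0
SNF(R) diag = [4, 4, 8, 8] → torsion [4, 4, 8, 8]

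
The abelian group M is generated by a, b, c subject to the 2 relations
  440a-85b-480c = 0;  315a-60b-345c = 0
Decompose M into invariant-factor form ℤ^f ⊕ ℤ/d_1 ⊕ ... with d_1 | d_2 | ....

rank_ℚ(R)=2; free=3−2=1
SNF(R) diag = [5, 15] → torsion [5, 15]

Answer: M ≅ ℤ^1 ⊕ ℤ/5 ⊕ ℤ/15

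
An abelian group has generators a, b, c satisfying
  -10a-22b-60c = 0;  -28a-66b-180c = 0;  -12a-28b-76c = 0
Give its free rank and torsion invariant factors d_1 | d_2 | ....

rank_ℚ(R)=3; free=3−3=0
SNF(R) diag = [2, 2, 4] → torsion [2, 2, 4]

Answer: M ≅ ℤ/2 ⊕ ℤ/2 ⊕ ℤ/4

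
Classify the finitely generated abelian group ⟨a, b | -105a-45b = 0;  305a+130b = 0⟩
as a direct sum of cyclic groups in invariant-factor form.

Answer: M ≅ ℤ/5 ⊕ ℤ/15

Derivation:
rank_ℚ(R)=2; free=2−2=0
SNF(R) diag = [5, 15] → torsion [5, 15]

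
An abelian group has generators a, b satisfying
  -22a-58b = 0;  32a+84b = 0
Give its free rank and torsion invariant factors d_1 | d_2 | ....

rank_ℚ(R)=2; free=2−2=0
SNF(R) diag = [2, 4] → torsion [2, 4]

Answer: M ≅ ℤ/2 ⊕ ℤ/4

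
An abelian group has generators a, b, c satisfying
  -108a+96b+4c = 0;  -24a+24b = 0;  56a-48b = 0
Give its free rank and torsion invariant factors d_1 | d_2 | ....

Answer: M ≅ ℤ/4 ⊕ ℤ/8 ⊕ ℤ/24

Derivation:
rank_ℚ(R)=3; free=3−3=0
SNF(R) diag = [4, 8, 24] → torsion [4, 8, 24]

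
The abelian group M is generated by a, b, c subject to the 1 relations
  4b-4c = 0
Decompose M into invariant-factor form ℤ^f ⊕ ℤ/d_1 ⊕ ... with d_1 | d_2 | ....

Answer: M ≅ ℤ^2 ⊕ ℤ/4

Derivation:
rank_ℚ(R)=1; free=3−1=2
SNF(R) diag = [4] → torsion [4]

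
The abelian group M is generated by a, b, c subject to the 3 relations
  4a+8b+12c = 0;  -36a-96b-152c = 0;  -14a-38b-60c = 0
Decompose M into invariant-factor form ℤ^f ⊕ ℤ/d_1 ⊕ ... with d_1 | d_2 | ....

rank_ℚ(R)=3; free=3−3=0
SNF(R) diag = [2, 4, 4] → torsion [2, 4, 4]

Answer: M ≅ ℤ/2 ⊕ ℤ/4 ⊕ ℤ/4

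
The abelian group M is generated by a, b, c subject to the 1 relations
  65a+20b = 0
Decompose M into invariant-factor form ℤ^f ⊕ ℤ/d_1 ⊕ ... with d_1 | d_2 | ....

Answer: M ≅ ℤ^2 ⊕ ℤ/5

Derivation:
rank_ℚ(R)=1; free=3−1=2
SNF(R) diag = [5] → torsion [5]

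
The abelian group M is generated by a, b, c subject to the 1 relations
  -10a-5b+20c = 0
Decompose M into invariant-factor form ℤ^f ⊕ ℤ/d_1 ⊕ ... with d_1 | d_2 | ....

Answer: M ≅ ℤ^2 ⊕ ℤ/5

Derivation:
rank_ℚ(R)=1; free=3−1=2
SNF(R) diag = [5] → torsion [5]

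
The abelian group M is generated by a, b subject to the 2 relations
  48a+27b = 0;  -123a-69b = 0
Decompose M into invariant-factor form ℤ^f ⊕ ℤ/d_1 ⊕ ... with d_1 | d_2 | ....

Answer: M ≅ ℤ/3 ⊕ ℤ/3

Derivation:
rank_ℚ(R)=2; free=2−2=0
SNF(R) diag = [3, 3] → torsion [3, 3]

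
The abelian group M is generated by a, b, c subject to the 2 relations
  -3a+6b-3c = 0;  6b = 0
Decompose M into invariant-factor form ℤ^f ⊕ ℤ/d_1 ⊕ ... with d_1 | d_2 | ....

rank_ℚ(R)=2; free=3−2=1
SNF(R) diag = [3, 6] → torsion [3, 6]

Answer: M ≅ ℤ^1 ⊕ ℤ/3 ⊕ ℤ/6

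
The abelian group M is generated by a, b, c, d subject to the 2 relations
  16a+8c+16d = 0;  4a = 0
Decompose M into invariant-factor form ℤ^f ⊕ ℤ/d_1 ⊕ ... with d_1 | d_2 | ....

rank_ℚ(R)=2; free=4−2=2
SNF(R) diag = [4, 8] → torsion [4, 8]

Answer: M ≅ ℤ^2 ⊕ ℤ/4 ⊕ ℤ/8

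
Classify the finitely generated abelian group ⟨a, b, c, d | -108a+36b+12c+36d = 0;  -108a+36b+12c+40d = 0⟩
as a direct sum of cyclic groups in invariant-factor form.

rank_ℚ(R)=2; free=4−2=2
SNF(R) diag = [4, 12] → torsion [4, 12]

Answer: M ≅ ℤ^2 ⊕ ℤ/4 ⊕ ℤ/12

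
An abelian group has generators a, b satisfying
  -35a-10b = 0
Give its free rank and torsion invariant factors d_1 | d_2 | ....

rank_ℚ(R)=1; free=2−1=1
SNF(R) diag = [5] → torsion [5]

Answer: M ≅ ℤ^1 ⊕ ℤ/5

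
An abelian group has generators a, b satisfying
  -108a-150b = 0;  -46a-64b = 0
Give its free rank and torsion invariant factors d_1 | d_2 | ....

rank_ℚ(R)=2; free=2−2=0
SNF(R) diag = [2, 6] → torsion [2, 6]

Answer: M ≅ ℤ/2 ⊕ ℤ/6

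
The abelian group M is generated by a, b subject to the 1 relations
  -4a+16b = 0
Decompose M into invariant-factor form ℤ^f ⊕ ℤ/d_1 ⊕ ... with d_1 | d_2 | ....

rank_ℚ(R)=1; free=2−1=1
SNF(R) diag = [4] → torsion [4]

Answer: M ≅ ℤ^1 ⊕ ℤ/4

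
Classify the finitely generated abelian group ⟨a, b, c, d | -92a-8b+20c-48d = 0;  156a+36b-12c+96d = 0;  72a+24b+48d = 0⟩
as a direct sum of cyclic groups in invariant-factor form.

rank_ℚ(R)=3; free=4−3=1
SNF(R) diag = [4, 12, 24] → torsion [4, 12, 24]

Answer: M ≅ ℤ^1 ⊕ ℤ/4 ⊕ ℤ/12 ⊕ ℤ/24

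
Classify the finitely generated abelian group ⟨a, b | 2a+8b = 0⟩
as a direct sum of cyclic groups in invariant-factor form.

rank_ℚ(R)=1; free=2−1=1
SNF(R) diag = [2] → torsion [2]

Answer: M ≅ ℤ^1 ⊕ ℤ/2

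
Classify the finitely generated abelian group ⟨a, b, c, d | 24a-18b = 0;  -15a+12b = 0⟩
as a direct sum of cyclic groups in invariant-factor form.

rank_ℚ(R)=2; free=4−2=2
SNF(R) diag = [3, 6] → torsion [3, 6]

Answer: M ≅ ℤ^2 ⊕ ℤ/3 ⊕ ℤ/6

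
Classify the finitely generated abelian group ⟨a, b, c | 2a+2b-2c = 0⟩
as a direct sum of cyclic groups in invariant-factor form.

Answer: M ≅ ℤ^2 ⊕ ℤ/2

Derivation:
rank_ℚ(R)=1; free=3−1=2
SNF(R) diag = [2] → torsion [2]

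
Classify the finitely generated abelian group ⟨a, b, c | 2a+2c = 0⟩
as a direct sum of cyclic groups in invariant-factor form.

rank_ℚ(R)=1; free=3−1=2
SNF(R) diag = [2] → torsion [2]

Answer: M ≅ ℤ^2 ⊕ ℤ/2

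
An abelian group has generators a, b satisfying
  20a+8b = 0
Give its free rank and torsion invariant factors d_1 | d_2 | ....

Answer: M ≅ ℤ^1 ⊕ ℤ/4

Derivation:
rank_ℚ(R)=1; free=2−1=1
SNF(R) diag = [4] → torsion [4]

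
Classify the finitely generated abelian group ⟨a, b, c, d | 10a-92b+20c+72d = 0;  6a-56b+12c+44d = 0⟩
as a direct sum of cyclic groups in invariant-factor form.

rank_ℚ(R)=2; free=4−2=2
SNF(R) diag = [2, 4] → torsion [2, 4]

Answer: M ≅ ℤ^2 ⊕ ℤ/2 ⊕ ℤ/4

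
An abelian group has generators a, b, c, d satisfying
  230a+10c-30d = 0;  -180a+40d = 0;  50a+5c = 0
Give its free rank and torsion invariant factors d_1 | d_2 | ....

Answer: M ≅ ℤ^1 ⊕ ℤ/5 ⊕ ℤ/10 ⊕ ℤ/20

Derivation:
rank_ℚ(R)=3; free=4−3=1
SNF(R) diag = [5, 10, 20] → torsion [5, 10, 20]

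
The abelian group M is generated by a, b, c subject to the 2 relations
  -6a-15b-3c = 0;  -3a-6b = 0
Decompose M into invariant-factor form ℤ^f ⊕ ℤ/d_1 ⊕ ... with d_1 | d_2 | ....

rank_ℚ(R)=2; free=3−2=1
SNF(R) diag = [3, 3] → torsion [3, 3]

Answer: M ≅ ℤ^1 ⊕ ℤ/3 ⊕ ℤ/3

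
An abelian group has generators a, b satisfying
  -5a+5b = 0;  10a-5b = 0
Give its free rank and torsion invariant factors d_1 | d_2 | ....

rank_ℚ(R)=2; free=2−2=0
SNF(R) diag = [5, 5] → torsion [5, 5]

Answer: M ≅ ℤ/5 ⊕ ℤ/5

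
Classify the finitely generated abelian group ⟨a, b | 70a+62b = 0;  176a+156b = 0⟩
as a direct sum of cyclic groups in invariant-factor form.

rank_ℚ(R)=2; free=2−2=0
SNF(R) diag = [2, 4] → torsion [2, 4]

Answer: M ≅ ℤ/2 ⊕ ℤ/4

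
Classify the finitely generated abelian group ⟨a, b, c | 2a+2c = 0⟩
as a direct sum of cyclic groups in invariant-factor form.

Answer: M ≅ ℤ^2 ⊕ ℤ/2

Derivation:
rank_ℚ(R)=1; free=3−1=2
SNF(R) diag = [2] → torsion [2]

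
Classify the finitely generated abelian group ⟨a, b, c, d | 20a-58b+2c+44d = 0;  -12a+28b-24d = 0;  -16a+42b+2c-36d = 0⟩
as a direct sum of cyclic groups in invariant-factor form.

rank_ℚ(R)=3; free=4−3=1
SNF(R) diag = [2, 4, 8] → torsion [2, 4, 8]

Answer: M ≅ ℤ^1 ⊕ ℤ/2 ⊕ ℤ/4 ⊕ ℤ/8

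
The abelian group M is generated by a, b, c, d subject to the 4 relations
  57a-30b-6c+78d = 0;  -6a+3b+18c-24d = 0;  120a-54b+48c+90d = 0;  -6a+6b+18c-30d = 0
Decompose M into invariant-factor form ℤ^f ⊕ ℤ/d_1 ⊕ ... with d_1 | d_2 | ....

Answer: M ≅ ℤ/3 ⊕ ℤ/3 ⊕ ℤ/6 ⊕ ℤ/18

Derivation:
rank_ℚ(R)=4; free=4−4=0
SNF(R) diag = [3, 3, 6, 18] → torsion [3, 3, 6, 18]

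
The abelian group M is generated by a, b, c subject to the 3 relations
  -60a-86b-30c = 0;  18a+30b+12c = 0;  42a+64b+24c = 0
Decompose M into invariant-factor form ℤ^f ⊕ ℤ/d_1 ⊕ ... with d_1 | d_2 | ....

Answer: M ≅ ℤ/2 ⊕ ℤ/6 ⊕ ℤ/6

Derivation:
rank_ℚ(R)=3; free=3−3=0
SNF(R) diag = [2, 6, 6] → torsion [2, 6, 6]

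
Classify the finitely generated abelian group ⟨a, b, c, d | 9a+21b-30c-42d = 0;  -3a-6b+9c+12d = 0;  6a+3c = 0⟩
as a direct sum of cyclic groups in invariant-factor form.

Answer: M ≅ ℤ^1 ⊕ ℤ/3 ⊕ ℤ/3 ⊕ ℤ/9

Derivation:
rank_ℚ(R)=3; free=4−3=1
SNF(R) diag = [3, 3, 9] → torsion [3, 3, 9]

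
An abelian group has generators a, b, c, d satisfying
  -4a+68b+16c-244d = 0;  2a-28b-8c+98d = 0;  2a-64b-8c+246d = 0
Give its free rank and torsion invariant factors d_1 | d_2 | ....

rank_ℚ(R)=3; free=4−3=1
SNF(R) diag = [2, 4, 12] → torsion [2, 4, 12]

Answer: M ≅ ℤ^1 ⊕ ℤ/2 ⊕ ℤ/4 ⊕ ℤ/12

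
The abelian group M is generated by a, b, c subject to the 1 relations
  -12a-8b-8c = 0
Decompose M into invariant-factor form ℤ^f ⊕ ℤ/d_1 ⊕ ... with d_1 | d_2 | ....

rank_ℚ(R)=1; free=3−1=2
SNF(R) diag = [4] → torsion [4]

Answer: M ≅ ℤ^2 ⊕ ℤ/4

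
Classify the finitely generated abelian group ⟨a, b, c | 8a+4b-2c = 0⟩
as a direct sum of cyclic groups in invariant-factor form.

rank_ℚ(R)=1; free=3−1=2
SNF(R) diag = [2] → torsion [2]

Answer: M ≅ ℤ^2 ⊕ ℤ/2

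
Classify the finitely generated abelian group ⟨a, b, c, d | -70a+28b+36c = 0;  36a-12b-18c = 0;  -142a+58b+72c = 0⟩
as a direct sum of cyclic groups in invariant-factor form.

rank_ℚ(R)=3; free=4−3=1
SNF(R) diag = [2, 6, 18] → torsion [2, 6, 18]

Answer: M ≅ ℤ^1 ⊕ ℤ/2 ⊕ ℤ/6 ⊕ ℤ/18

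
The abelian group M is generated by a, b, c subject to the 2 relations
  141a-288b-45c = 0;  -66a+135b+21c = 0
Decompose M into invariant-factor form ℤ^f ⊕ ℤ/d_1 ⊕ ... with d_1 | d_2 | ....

Answer: M ≅ ℤ^1 ⊕ ℤ/3 ⊕ ℤ/3

Derivation:
rank_ℚ(R)=2; free=3−2=1
SNF(R) diag = [3, 3] → torsion [3, 3]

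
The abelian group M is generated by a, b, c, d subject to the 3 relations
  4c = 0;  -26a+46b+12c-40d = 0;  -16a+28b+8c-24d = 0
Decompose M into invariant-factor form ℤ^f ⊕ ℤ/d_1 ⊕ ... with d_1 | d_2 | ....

Answer: M ≅ ℤ^1 ⊕ ℤ/2 ⊕ ℤ/4 ⊕ ℤ/4

Derivation:
rank_ℚ(R)=3; free=4−3=1
SNF(R) diag = [2, 4, 4] → torsion [2, 4, 4]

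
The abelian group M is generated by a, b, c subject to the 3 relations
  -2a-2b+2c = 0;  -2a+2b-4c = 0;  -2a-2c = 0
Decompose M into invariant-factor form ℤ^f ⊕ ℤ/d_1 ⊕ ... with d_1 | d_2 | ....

rank_ℚ(R)=3; free=3−3=0
SNF(R) diag = [2, 2, 2] → torsion [2, 2, 2]

Answer: M ≅ ℤ/2 ⊕ ℤ/2 ⊕ ℤ/2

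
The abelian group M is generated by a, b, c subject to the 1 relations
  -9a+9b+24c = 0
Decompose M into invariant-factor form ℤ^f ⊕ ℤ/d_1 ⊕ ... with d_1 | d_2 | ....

rank_ℚ(R)=1; free=3−1=2
SNF(R) diag = [3] → torsion [3]

Answer: M ≅ ℤ^2 ⊕ ℤ/3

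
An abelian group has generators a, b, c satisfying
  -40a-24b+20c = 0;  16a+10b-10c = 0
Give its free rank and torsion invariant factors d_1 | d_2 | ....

Answer: M ≅ ℤ^1 ⊕ ℤ/2 ⊕ ℤ/4

Derivation:
rank_ℚ(R)=2; free=3−2=1
SNF(R) diag = [2, 4] → torsion [2, 4]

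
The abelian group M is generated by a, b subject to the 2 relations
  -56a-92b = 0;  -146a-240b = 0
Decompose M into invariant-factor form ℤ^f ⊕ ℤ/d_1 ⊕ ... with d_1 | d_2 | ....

rank_ℚ(R)=2; free=2−2=0
SNF(R) diag = [2, 4] → torsion [2, 4]

Answer: M ≅ ℤ/2 ⊕ ℤ/4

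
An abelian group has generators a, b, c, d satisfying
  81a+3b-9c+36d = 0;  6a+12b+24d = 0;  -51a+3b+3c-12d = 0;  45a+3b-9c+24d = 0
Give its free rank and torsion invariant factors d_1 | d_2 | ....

Answer: M ≅ ℤ/3 ⊕ ℤ/6 ⊕ ℤ/12 ⊕ ℤ/12

Derivation:
rank_ℚ(R)=4; free=4−4=0
SNF(R) diag = [3, 6, 12, 12] → torsion [3, 6, 12, 12]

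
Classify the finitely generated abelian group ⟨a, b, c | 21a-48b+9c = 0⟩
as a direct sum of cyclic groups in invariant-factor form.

rank_ℚ(R)=1; free=3−1=2
SNF(R) diag = [3] → torsion [3]

Answer: M ≅ ℤ^2 ⊕ ℤ/3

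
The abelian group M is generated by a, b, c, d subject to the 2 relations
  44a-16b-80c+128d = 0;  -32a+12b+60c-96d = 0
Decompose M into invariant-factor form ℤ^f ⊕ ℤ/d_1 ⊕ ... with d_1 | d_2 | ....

Answer: M ≅ ℤ^2 ⊕ ℤ/4 ⊕ ℤ/4

Derivation:
rank_ℚ(R)=2; free=4−2=2
SNF(R) diag = [4, 4] → torsion [4, 4]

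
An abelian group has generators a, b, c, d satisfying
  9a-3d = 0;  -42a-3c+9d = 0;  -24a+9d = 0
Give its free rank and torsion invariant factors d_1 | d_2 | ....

Answer: M ≅ ℤ^1 ⊕ ℤ/3 ⊕ ℤ/3 ⊕ ℤ/3

Derivation:
rank_ℚ(R)=3; free=4−3=1
SNF(R) diag = [3, 3, 3] → torsion [3, 3, 3]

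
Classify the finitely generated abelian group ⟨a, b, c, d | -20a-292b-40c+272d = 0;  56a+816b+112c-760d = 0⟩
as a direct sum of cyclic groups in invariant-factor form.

rank_ℚ(R)=2; free=4−2=2
SNF(R) diag = [4, 8] → torsion [4, 8]

Answer: M ≅ ℤ^2 ⊕ ℤ/4 ⊕ ℤ/8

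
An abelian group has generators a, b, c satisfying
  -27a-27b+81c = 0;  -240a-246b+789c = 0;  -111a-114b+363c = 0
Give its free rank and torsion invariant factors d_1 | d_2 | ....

rank_ℚ(R)=3; free=3−3=0
SNF(R) diag = [3, 9, 27] → torsion [3, 9, 27]

Answer: M ≅ ℤ/3 ⊕ ℤ/9 ⊕ ℤ/27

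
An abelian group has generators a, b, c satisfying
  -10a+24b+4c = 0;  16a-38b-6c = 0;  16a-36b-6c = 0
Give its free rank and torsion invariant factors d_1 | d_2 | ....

Answer: M ≅ ℤ/2 ⊕ ℤ/2 ⊕ ℤ/2

Derivation:
rank_ℚ(R)=3; free=3−3=0
SNF(R) diag = [2, 2, 2] → torsion [2, 2, 2]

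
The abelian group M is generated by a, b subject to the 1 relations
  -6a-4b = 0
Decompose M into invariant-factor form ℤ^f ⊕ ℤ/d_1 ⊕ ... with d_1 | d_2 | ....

rank_ℚ(R)=1; free=2−1=1
SNF(R) diag = [2] → torsion [2]

Answer: M ≅ ℤ^1 ⊕ ℤ/2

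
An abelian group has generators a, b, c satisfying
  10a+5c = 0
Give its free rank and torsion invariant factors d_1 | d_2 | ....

rank_ℚ(R)=1; free=3−1=2
SNF(R) diag = [5] → torsion [5]

Answer: M ≅ ℤ^2 ⊕ ℤ/5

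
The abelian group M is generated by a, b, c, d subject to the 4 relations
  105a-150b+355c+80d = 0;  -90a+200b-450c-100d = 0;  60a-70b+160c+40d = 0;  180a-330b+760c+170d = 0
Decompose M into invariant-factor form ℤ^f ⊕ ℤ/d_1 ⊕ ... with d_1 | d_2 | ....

Answer: M ≅ ℤ/5 ⊕ ℤ/10 ⊕ ℤ/30 ⊕ ℤ/60

Derivation:
rank_ℚ(R)=4; free=4−4=0
SNF(R) diag = [5, 10, 30, 60] → torsion [5, 10, 30, 60]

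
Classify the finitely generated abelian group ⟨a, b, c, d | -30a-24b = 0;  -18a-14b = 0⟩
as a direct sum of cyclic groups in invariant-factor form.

Answer: M ≅ ℤ^2 ⊕ ℤ/2 ⊕ ℤ/6

Derivation:
rank_ℚ(R)=2; free=4−2=2
SNF(R) diag = [2, 6] → torsion [2, 6]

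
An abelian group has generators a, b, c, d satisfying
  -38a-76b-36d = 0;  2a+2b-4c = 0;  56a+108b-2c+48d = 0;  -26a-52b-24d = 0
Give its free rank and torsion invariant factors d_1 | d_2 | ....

Answer: M ≅ ℤ/2 ⊕ ℤ/2 ⊕ ℤ/6 ⊕ ℤ/12

Derivation:
rank_ℚ(R)=4; free=4−4=0
SNF(R) diag = [2, 2, 6, 12] → torsion [2, 2, 6, 12]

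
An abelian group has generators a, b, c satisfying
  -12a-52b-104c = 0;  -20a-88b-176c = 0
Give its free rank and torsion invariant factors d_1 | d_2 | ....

rank_ℚ(R)=2; free=3−2=1
SNF(R) diag = [4, 4] → torsion [4, 4]

Answer: M ≅ ℤ^1 ⊕ ℤ/4 ⊕ ℤ/4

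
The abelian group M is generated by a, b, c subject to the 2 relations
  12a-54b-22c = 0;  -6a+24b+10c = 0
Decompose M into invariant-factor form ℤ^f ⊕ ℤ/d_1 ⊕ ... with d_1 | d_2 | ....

Answer: M ≅ ℤ^1 ⊕ ℤ/2 ⊕ ℤ/6

Derivation:
rank_ℚ(R)=2; free=3−2=1
SNF(R) diag = [2, 6] → torsion [2, 6]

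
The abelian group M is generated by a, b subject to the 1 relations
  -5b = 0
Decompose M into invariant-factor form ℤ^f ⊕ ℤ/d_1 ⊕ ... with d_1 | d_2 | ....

rank_ℚ(R)=1; free=2−1=1
SNF(R) diag = [5] → torsion [5]

Answer: M ≅ ℤ^1 ⊕ ℤ/5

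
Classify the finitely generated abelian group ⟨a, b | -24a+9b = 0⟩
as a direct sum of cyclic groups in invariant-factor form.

rank_ℚ(R)=1; free=2−1=1
SNF(R) diag = [3] → torsion [3]

Answer: M ≅ ℤ^1 ⊕ ℤ/3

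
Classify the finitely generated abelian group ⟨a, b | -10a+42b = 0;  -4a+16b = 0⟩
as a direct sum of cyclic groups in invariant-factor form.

rank_ℚ(R)=2; free=2−2=0
SNF(R) diag = [2, 4] → torsion [2, 4]

Answer: M ≅ ℤ/2 ⊕ ℤ/4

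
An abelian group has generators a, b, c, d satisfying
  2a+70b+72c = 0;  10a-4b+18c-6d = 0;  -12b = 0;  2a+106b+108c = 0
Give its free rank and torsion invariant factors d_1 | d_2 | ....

Answer: M ≅ ℤ/2 ⊕ ℤ/6 ⊕ ℤ/12 ⊕ ℤ/36

Derivation:
rank_ℚ(R)=4; free=4−4=0
SNF(R) diag = [2, 6, 12, 36] → torsion [2, 6, 12, 36]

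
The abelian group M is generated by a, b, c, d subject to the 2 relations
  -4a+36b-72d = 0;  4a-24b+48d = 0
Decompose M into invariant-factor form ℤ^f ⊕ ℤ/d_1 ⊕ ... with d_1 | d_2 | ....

rank_ℚ(R)=2; free=4−2=2
SNF(R) diag = [4, 12] → torsion [4, 12]

Answer: M ≅ ℤ^2 ⊕ ℤ/4 ⊕ ℤ/12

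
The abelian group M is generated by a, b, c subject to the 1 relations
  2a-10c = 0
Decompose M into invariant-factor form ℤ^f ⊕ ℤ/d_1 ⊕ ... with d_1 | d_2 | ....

Answer: M ≅ ℤ^2 ⊕ ℤ/2

Derivation:
rank_ℚ(R)=1; free=3−1=2
SNF(R) diag = [2] → torsion [2]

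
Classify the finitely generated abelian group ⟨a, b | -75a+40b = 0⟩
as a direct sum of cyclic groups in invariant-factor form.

Answer: M ≅ ℤ^1 ⊕ ℤ/5

Derivation:
rank_ℚ(R)=1; free=2−1=1
SNF(R) diag = [5] → torsion [5]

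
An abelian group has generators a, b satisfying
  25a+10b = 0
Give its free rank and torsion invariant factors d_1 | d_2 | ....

Answer: M ≅ ℤ^1 ⊕ ℤ/5

Derivation:
rank_ℚ(R)=1; free=2−1=1
SNF(R) diag = [5] → torsion [5]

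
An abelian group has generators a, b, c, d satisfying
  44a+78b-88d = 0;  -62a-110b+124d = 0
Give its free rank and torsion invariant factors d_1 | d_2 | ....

Answer: M ≅ ℤ^2 ⊕ ℤ/2 ⊕ ℤ/2

Derivation:
rank_ℚ(R)=2; free=4−2=2
SNF(R) diag = [2, 2] → torsion [2, 2]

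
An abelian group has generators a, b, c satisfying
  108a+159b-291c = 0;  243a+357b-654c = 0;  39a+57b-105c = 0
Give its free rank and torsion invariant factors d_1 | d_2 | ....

rank_ℚ(R)=3; free=3−3=0
SNF(R) diag = [3, 3, 3] → torsion [3, 3, 3]

Answer: M ≅ ℤ/3 ⊕ ℤ/3 ⊕ ℤ/3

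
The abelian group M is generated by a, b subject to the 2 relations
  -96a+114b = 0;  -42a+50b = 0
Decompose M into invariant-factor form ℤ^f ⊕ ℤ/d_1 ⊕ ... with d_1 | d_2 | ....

Answer: M ≅ ℤ/2 ⊕ ℤ/6

Derivation:
rank_ℚ(R)=2; free=2−2=0
SNF(R) diag = [2, 6] → torsion [2, 6]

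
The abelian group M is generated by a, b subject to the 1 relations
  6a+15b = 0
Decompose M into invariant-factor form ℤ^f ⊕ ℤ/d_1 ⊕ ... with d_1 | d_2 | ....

rank_ℚ(R)=1; free=2−1=1
SNF(R) diag = [3] → torsion [3]

Answer: M ≅ ℤ^1 ⊕ ℤ/3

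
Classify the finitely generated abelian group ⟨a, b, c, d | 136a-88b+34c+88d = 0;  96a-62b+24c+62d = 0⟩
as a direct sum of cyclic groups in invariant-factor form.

rank_ℚ(R)=2; free=4−2=2
SNF(R) diag = [2, 2] → torsion [2, 2]

Answer: M ≅ ℤ^2 ⊕ ℤ/2 ⊕ ℤ/2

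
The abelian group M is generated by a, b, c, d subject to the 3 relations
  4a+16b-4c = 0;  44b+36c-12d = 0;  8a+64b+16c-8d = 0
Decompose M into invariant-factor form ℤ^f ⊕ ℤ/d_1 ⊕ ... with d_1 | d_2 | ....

rank_ℚ(R)=3; free=4−3=1
SNF(R) diag = [4, 4, 8] → torsion [4, 4, 8]

Answer: M ≅ ℤ^1 ⊕ ℤ/4 ⊕ ℤ/4 ⊕ ℤ/8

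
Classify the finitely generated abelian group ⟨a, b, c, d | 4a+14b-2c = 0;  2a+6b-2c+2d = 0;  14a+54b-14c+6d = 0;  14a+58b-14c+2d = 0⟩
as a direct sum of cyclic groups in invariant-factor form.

Answer: M ≅ ℤ/2 ⊕ ℤ/2 ⊕ ℤ/4 ⊕ ℤ/4

Derivation:
rank_ℚ(R)=4; free=4−4=0
SNF(R) diag = [2, 2, 4, 4] → torsion [2, 2, 4, 4]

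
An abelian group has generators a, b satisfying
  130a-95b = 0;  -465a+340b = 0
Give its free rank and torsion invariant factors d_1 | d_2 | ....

rank_ℚ(R)=2; free=2−2=0
SNF(R) diag = [5, 5] → torsion [5, 5]

Answer: M ≅ ℤ/5 ⊕ ℤ/5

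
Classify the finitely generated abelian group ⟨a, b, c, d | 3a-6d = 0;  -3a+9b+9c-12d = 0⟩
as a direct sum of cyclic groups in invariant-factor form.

Answer: M ≅ ℤ^2 ⊕ ℤ/3 ⊕ ℤ/9

Derivation:
rank_ℚ(R)=2; free=4−2=2
SNF(R) diag = [3, 9] → torsion [3, 9]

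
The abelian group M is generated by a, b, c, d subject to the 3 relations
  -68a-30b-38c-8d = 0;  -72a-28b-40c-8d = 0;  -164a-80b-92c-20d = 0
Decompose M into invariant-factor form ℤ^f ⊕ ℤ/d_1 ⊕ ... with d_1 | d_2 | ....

Answer: M ≅ ℤ^1 ⊕ ℤ/2 ⊕ ℤ/4 ⊕ ℤ/4

Derivation:
rank_ℚ(R)=3; free=4−3=1
SNF(R) diag = [2, 4, 4] → torsion [2, 4, 4]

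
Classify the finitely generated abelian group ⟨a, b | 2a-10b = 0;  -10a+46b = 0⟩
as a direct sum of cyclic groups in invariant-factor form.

Answer: M ≅ ℤ/2 ⊕ ℤ/4

Derivation:
rank_ℚ(R)=2; free=2−2=0
SNF(R) diag = [2, 4] → torsion [2, 4]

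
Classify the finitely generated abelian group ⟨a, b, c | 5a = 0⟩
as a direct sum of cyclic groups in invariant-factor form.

Answer: M ≅ ℤ^2 ⊕ ℤ/5

Derivation:
rank_ℚ(R)=1; free=3−1=2
SNF(R) diag = [5] → torsion [5]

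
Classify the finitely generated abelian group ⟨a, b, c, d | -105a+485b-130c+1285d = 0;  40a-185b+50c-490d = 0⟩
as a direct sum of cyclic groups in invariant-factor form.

rank_ℚ(R)=2; free=4−2=2
SNF(R) diag = [5, 5] → torsion [5, 5]

Answer: M ≅ ℤ^2 ⊕ ℤ/5 ⊕ ℤ/5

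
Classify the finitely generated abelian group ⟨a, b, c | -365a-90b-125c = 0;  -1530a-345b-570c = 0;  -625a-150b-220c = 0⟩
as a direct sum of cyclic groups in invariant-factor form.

Answer: M ≅ ℤ/5 ⊕ ℤ/15 ⊕ ℤ/15

Derivation:
rank_ℚ(R)=3; free=3−3=0
SNF(R) diag = [5, 15, 15] → torsion [5, 15, 15]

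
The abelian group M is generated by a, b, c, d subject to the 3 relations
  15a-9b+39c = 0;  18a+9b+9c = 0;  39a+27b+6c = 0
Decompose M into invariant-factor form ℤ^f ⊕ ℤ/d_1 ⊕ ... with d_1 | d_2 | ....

Answer: M ≅ ℤ^1 ⊕ ℤ/3 ⊕ ℤ/9 ⊕ ℤ/9

Derivation:
rank_ℚ(R)=3; free=4−3=1
SNF(R) diag = [3, 9, 9] → torsion [3, 9, 9]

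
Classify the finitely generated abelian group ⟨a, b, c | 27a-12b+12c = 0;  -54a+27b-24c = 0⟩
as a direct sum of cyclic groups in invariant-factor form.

Answer: M ≅ ℤ^1 ⊕ ℤ/3 ⊕ ℤ/3

Derivation:
rank_ℚ(R)=2; free=3−2=1
SNF(R) diag = [3, 3] → torsion [3, 3]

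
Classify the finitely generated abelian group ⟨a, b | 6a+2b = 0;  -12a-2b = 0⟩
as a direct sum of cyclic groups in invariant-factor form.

rank_ℚ(R)=2; free=2−2=0
SNF(R) diag = [2, 6] → torsion [2, 6]

Answer: M ≅ ℤ/2 ⊕ ℤ/6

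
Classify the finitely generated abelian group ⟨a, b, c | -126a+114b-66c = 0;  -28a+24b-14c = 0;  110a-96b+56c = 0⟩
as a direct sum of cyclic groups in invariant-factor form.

rank_ℚ(R)=3; free=3−3=0
SNF(R) diag = [2, 2, 6] → torsion [2, 2, 6]

Answer: M ≅ ℤ/2 ⊕ ℤ/2 ⊕ ℤ/6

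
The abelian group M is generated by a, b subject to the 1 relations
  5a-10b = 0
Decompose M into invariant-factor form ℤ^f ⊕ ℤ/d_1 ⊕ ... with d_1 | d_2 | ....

rank_ℚ(R)=1; free=2−1=1
SNF(R) diag = [5] → torsion [5]

Answer: M ≅ ℤ^1 ⊕ ℤ/5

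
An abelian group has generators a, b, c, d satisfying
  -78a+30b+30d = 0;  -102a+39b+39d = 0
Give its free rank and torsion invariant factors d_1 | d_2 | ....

Answer: M ≅ ℤ^2 ⊕ ℤ/3 ⊕ ℤ/6

Derivation:
rank_ℚ(R)=2; free=4−2=2
SNF(R) diag = [3, 6] → torsion [3, 6]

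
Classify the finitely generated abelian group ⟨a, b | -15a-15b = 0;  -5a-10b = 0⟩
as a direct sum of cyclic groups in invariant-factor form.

rank_ℚ(R)=2; free=2−2=0
SNF(R) diag = [5, 15] → torsion [5, 15]

Answer: M ≅ ℤ/5 ⊕ ℤ/15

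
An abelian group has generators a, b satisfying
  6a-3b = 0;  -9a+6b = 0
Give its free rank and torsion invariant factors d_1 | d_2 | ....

rank_ℚ(R)=2; free=2−2=0
SNF(R) diag = [3, 3] → torsion [3, 3]

Answer: M ≅ ℤ/3 ⊕ ℤ/3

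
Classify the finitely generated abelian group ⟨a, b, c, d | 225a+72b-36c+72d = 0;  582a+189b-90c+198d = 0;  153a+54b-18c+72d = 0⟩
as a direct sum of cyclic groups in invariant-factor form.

Answer: M ≅ ℤ^1 ⊕ ℤ/3 ⊕ ℤ/9 ⊕ ℤ/18

Derivation:
rank_ℚ(R)=3; free=4−3=1
SNF(R) diag = [3, 9, 18] → torsion [3, 9, 18]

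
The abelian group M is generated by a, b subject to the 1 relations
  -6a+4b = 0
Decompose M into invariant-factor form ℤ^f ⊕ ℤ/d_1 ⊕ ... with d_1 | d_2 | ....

rank_ℚ(R)=1; free=2−1=1
SNF(R) diag = [2] → torsion [2]

Answer: M ≅ ℤ^1 ⊕ ℤ/2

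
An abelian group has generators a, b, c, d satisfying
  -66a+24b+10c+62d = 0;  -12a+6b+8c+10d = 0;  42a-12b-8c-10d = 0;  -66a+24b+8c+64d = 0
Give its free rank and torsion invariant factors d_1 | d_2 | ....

Answer: M ≅ ℤ/2 ⊕ ℤ/6 ⊕ ℤ/18 ⊕ ℤ/18

Derivation:
rank_ℚ(R)=4; free=4−4=0
SNF(R) diag = [2, 6, 18, 18] → torsion [2, 6, 18, 18]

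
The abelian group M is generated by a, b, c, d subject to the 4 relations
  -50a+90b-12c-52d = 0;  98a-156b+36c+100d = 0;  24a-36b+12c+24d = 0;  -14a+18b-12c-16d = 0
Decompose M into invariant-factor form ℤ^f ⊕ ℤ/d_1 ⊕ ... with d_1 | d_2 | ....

rank_ℚ(R)=4; free=4−4=0
SNF(R) diag = [2, 6, 12, 36] → torsion [2, 6, 12, 36]

Answer: M ≅ ℤ/2 ⊕ ℤ/6 ⊕ ℤ/12 ⊕ ℤ/36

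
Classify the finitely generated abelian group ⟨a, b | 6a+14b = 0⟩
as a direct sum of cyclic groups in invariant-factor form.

rank_ℚ(R)=1; free=2−1=1
SNF(R) diag = [2] → torsion [2]

Answer: M ≅ ℤ^1 ⊕ ℤ/2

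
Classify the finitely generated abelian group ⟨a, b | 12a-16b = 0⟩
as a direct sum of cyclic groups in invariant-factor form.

Answer: M ≅ ℤ^1 ⊕ ℤ/4

Derivation:
rank_ℚ(R)=1; free=2−1=1
SNF(R) diag = [4] → torsion [4]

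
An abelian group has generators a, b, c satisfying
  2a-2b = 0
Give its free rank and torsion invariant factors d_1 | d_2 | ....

rank_ℚ(R)=1; free=3−1=2
SNF(R) diag = [2] → torsion [2]

Answer: M ≅ ℤ^2 ⊕ ℤ/2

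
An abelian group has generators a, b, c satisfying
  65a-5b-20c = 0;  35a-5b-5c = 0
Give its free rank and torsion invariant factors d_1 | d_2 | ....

Answer: M ≅ ℤ^1 ⊕ ℤ/5 ⊕ ℤ/15

Derivation:
rank_ℚ(R)=2; free=3−2=1
SNF(R) diag = [5, 15] → torsion [5, 15]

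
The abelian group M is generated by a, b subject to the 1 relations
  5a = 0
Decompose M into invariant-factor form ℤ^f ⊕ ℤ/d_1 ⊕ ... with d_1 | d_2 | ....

Answer: M ≅ ℤ^1 ⊕ ℤ/5

Derivation:
rank_ℚ(R)=1; free=2−1=1
SNF(R) diag = [5] → torsion [5]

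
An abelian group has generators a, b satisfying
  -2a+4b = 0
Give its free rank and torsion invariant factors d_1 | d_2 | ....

Answer: M ≅ ℤ^1 ⊕ ℤ/2

Derivation:
rank_ℚ(R)=1; free=2−1=1
SNF(R) diag = [2] → torsion [2]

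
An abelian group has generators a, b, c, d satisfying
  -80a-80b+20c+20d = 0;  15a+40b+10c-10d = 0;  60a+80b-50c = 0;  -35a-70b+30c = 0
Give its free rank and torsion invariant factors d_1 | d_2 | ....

rank_ℚ(R)=4; free=4−4=0
SNF(R) diag = [5, 10, 10, 20] → torsion [5, 10, 10, 20]

Answer: M ≅ ℤ/5 ⊕ ℤ/10 ⊕ ℤ/10 ⊕ ℤ/20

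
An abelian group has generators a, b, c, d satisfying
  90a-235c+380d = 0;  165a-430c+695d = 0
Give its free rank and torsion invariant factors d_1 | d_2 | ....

rank_ℚ(R)=2; free=4−2=2
SNF(R) diag = [5, 15] → torsion [5, 15]

Answer: M ≅ ℤ^2 ⊕ ℤ/5 ⊕ ℤ/15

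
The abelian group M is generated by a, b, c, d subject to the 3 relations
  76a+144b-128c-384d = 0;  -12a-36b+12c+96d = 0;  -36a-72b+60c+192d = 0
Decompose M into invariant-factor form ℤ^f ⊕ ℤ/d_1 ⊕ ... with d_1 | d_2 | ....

Answer: M ≅ ℤ^1 ⊕ ℤ/4 ⊕ ℤ/12 ⊕ ℤ/12

Derivation:
rank_ℚ(R)=3; free=4−3=1
SNF(R) diag = [4, 12, 12] → torsion [4, 12, 12]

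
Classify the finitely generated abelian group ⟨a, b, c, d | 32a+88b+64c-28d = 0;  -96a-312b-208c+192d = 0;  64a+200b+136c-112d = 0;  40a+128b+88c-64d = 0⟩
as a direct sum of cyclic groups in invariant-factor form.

Answer: M ≅ ℤ/4 ⊕ ℤ/8 ⊕ ℤ/8 ⊕ ℤ/24

Derivation:
rank_ℚ(R)=4; free=4−4=0
SNF(R) diag = [4, 8, 8, 24] → torsion [4, 8, 8, 24]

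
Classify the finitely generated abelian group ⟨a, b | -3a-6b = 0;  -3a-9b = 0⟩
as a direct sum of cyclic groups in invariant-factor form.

rank_ℚ(R)=2; free=2−2=0
SNF(R) diag = [3, 3] → torsion [3, 3]

Answer: M ≅ ℤ/3 ⊕ ℤ/3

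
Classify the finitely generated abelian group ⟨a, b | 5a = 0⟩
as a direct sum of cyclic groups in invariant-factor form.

rank_ℚ(R)=1; free=2−1=1
SNF(R) diag = [5] → torsion [5]

Answer: M ≅ ℤ^1 ⊕ ℤ/5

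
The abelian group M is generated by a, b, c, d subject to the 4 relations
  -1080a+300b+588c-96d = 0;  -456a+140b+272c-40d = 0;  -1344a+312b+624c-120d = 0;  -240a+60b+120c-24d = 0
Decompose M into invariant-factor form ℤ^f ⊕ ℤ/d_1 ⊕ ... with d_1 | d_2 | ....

Answer: M ≅ ℤ/4 ⊕ ℤ/12 ⊕ ℤ/24 ⊕ ℤ/72

Derivation:
rank_ℚ(R)=4; free=4−4=0
SNF(R) diag = [4, 12, 24, 72] → torsion [4, 12, 24, 72]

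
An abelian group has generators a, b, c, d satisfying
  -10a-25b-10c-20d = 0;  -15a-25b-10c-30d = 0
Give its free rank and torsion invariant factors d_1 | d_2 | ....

Answer: M ≅ ℤ^2 ⊕ ℤ/5 ⊕ ℤ/5

Derivation:
rank_ℚ(R)=2; free=4−2=2
SNF(R) diag = [5, 5] → torsion [5, 5]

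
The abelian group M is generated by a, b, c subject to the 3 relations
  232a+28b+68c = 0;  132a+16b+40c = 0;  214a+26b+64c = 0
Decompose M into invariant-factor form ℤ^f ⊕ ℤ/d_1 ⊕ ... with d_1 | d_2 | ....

Answer: M ≅ ℤ/2 ⊕ ℤ/4 ⊕ ℤ/4

Derivation:
rank_ℚ(R)=3; free=3−3=0
SNF(R) diag = [2, 4, 4] → torsion [2, 4, 4]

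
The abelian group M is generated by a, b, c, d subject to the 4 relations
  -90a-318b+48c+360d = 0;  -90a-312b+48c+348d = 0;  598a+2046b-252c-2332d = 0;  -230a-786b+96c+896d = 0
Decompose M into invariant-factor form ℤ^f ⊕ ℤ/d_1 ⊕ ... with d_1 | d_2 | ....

Answer: M ≅ ℤ/2 ⊕ ℤ/6 ⊕ ℤ/12 ⊕ ℤ/24

Derivation:
rank_ℚ(R)=4; free=4−4=0
SNF(R) diag = [2, 6, 12, 24] → torsion [2, 6, 12, 24]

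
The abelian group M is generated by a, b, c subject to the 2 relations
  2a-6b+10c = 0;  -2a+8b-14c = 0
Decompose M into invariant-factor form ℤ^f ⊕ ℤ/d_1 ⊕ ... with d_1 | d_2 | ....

rank_ℚ(R)=2; free=3−2=1
SNF(R) diag = [2, 2] → torsion [2, 2]

Answer: M ≅ ℤ^1 ⊕ ℤ/2 ⊕ ℤ/2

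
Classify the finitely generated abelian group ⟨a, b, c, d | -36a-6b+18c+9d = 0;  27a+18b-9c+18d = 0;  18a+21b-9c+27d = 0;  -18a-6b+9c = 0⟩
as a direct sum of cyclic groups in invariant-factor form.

Answer: M ≅ ℤ/3 ⊕ ℤ/9 ⊕ ℤ/9 ⊕ ℤ/9

Derivation:
rank_ℚ(R)=4; free=4−4=0
SNF(R) diag = [3, 9, 9, 9] → torsion [3, 9, 9, 9]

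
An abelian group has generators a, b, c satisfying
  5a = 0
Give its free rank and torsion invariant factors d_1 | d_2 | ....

Answer: M ≅ ℤ^2 ⊕ ℤ/5

Derivation:
rank_ℚ(R)=1; free=3−1=2
SNF(R) diag = [5] → torsion [5]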